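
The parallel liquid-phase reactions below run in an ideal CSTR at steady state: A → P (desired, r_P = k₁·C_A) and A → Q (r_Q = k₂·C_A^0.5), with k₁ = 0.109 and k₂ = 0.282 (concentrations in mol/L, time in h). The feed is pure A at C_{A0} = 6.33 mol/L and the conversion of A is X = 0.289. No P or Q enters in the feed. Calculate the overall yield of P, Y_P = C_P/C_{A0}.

0.130

Exit C_A = C_{A0}(1−X) = 6.33×0.711 = 4.501 mol/L.
In a CSTR the entire volume is at exit conditions, so r_P = 0.109×4.501 = 0.4906 and r_Q = 0.282×4.501^0.5 = 0.5983.
Fraction of consumed A going to P: r_P/(r_P+r_Q) = 0.4505.
C_P = 0.4505·C_{A0}·X = 0.4505×6.33×0.289 = 0.824 mol/L; Y_P = C_P/C_{A0} = 0.130.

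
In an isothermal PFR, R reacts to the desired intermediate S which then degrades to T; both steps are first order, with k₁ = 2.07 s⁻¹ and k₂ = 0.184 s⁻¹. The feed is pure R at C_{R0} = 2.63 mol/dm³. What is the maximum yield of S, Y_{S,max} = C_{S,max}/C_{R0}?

0.790

At the optimum, C_{S,max}/C_{R0} = (k₁/k₂)^[k₂/(k₂−k₁)].
= (2.07/0.184)^(0.184/(0.184−2.07)) = (11.25)^(-0.09756) = 0.7897.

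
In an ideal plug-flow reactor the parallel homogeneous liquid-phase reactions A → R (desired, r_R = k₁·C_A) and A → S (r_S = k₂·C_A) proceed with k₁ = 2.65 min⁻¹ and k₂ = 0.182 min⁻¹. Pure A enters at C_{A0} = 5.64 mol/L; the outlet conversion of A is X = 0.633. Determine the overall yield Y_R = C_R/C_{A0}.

C_A = C_{A0}(1−X) = 2.070 mol/L.
Both paths are first order in A, so the instantaneous fraction to R is constant: dC_R/d(−C_A) = k₁/(k₁+k₂) = 0.9357.
C_R = 0.9357·(C_{A0}−C_A) = 0.9357×3.570 = 3.34 mol/L.
Y_R = C_R/C_{A0} = 3.341/5.64 = 0.592.

0.592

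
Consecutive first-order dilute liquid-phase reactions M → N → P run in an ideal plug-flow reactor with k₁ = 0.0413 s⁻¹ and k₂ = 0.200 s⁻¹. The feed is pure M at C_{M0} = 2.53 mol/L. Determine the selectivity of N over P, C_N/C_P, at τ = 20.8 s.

0.226

The intermediate concentration in a first-order A→B→C sequence is C_N = k₁C_{M0}(e^(−k₁τ) − e^(−k₂τ))/(k₂−k₁).
e^(−k₁τ) = e^(−0.0413×20.8) = e^(−0.8590) = 0.4236; e^(−k₂τ) = e^(−4.160) = 0.01561.
C_N = 0.0413×2.53/(0.200−0.0413) × (0.4236−0.01561) = 0.6584×0.4080 = 0.2686 mol/L.
C_M = C_{M0}e^(−k₁τ) = 1.072 mol/L, so C_P = C_{M0}−C_M−C_N = 1.190 mol/L; C_N/C_P = 0.226.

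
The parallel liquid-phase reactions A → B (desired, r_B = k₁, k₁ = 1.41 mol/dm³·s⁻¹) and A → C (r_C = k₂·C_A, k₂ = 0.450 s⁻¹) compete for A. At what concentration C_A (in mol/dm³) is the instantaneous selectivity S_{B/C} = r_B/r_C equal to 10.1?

S_{B/C} = (k₁/k₂)·C_A⁻¹ ⇒ C_A = (S·k₂/k₁)^(-1).
= (10.1×0.450/1.41)^(-1) = (3.223)^(-1) = 0.310 mol/dm³.

0.310 mol/dm³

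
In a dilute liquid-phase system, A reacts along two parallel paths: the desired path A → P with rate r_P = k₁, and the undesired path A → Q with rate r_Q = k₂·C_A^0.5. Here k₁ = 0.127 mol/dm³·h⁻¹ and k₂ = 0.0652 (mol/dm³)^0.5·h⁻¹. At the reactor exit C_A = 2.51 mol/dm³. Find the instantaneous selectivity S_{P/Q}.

1.23

S_{P/Q} = r_P/r_Q = (k₁)/(k₂·C_A^0.5) = (k₁/k₂)·C_A^-0.5.
= (0.127) / (0.0652×2.510^0.5) = 0.1270/0.1033 = 1.23.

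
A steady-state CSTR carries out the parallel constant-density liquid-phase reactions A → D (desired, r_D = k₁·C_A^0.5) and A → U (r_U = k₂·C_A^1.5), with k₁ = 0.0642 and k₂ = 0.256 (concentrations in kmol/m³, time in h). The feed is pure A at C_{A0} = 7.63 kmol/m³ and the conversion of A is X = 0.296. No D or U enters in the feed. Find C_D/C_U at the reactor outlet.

0.0467

Exit C_A = C_{A0}(1−X) = 7.63×0.704 = 5.372 kmol/m³.
In a CSTR the entire volume is at exit conditions, so r_D = 0.0642×5.372^0.5 = 0.1488 and r_U = 0.256×5.372^1.5 = 3.187.
Overall selectivity = C_D/C_U = r_Dτ/(r_Uτ) = r_D/r_U = 0.0467.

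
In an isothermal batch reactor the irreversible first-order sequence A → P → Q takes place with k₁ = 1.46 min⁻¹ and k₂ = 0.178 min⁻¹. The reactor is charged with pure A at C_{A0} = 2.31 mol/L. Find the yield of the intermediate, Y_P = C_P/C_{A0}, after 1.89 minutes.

0.741

Solving the coupled first-order balances gives C_P(t) = [k₁/(k₂−k₁)]·C_{A0}·(e^(−k₁t) − e^(−k₂t)).
e^(−k₁t) = e^(−1.46×1.89) = e^(−2.759) = 0.06333; e^(−k₂t) = e^(−0.3364) = 0.7143.
C_P = 1.46×2.31/(0.178−1.46) × (0.06333−0.7143) = (-2.631)×(-0.6510) = 1.713 mol/L.
Y_P = C_P/C_{A0} = 1.713/2.31 = 0.741.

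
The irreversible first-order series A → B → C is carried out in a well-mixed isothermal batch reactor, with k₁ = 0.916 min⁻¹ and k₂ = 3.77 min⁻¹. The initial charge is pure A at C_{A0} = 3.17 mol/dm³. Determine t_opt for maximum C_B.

For first-order series the maximum of C_B occurs at t_opt = ln(k₂/k₁)/(k₂−k₁).
= ln(3.77/0.916)/(3.77−0.916) = ln(4.116)/2.854 = 1.415/2.854 = 0.496 min.

0.496 min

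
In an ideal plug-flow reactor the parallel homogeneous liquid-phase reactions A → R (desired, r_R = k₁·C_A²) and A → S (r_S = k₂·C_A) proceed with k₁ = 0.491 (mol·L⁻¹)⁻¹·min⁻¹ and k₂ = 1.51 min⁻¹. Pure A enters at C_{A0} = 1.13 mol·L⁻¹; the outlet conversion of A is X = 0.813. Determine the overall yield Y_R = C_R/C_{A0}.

0.142

C_A = C_{A0}(1−X) = 0.2113 mol·L⁻¹.
Along a PFR/batch, dC_S/dC_A = −r_S/(r_R+r_S) = −k₂/(k₂+k₁·C_A).
Integrating from C_{A0} to C_A: C_S = (1.51/0.491)·ln[(1.51+0.491·1.13)/(1.51+0.491·0.211)] = 3.075·ln(2.065/1.614) = 0.7580 mol·L⁻¹.
Then C_R = (C_{A0}−C_A) − C_S = 0.9187 − 0.7580 = 0.1607 mol·L⁻¹.
Y_R = C_R/C_{A0} = 0.1607/1.13 = 0.142.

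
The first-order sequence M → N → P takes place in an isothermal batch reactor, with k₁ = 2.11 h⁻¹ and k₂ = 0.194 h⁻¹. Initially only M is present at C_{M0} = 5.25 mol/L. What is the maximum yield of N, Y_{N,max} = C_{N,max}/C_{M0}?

At the optimum, C_{N,max}/C_{M0} = (k₁/k₂)^[k₂/(k₂−k₁)].
= (2.11/0.194)^(0.194/(0.194−2.11)) = (10.88)^(-0.1013) = 0.7853.

0.785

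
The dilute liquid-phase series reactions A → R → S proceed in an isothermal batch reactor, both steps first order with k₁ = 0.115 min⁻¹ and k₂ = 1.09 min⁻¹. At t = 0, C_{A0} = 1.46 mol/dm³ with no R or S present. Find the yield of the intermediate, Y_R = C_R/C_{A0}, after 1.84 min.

For first-order series with pure A initially, C_R(t) = k₁C_{A0}/(k₂−k₁)·(e^(−k₁t) − e^(−k₂t)).
e^(−k₁t) = e^(−0.115×1.84) = e^(−0.2116) = 0.8093; e^(−k₂t) = e^(−2.006) = 0.1346.
C_R = 0.115×1.46/(1.09−0.115) × (0.8093−0.1346) = 0.1722×0.6747 = 0.1162 mol/dm³.
Y_R = C_R/C_{A0} = 0.1162/1.46 = 0.0796.

0.0796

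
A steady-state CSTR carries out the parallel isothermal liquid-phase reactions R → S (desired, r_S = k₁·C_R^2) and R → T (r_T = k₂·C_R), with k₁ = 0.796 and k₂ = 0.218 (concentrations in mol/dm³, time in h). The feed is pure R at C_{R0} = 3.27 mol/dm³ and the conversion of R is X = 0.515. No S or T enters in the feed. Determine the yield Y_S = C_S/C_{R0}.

0.439

Exit C_R = C_{R0}(1−X) = 3.27×0.485 = 1.586 mol/dm³.
In a CSTR the entire volume is at exit conditions, so r_S = 0.796×1.586^2 = 2.002 and r_T = 0.218×1.586 = 0.3457.
Fraction of consumed R going to S: r_S/(r_S+r_T) = 0.8527.
C_S = 0.8527·C_{R0}·X = 0.8527×3.27×0.515 = 1.44 mol/dm³; Y_S = C_S/C_{R0} = 0.439.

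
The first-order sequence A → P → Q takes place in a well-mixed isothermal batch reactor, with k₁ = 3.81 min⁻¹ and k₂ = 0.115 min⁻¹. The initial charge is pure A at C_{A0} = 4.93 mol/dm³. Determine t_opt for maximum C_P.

0.947 min

Setting dC_P/dt = 0 gives t_opt = ln(k₂/k₁)/(k₂−k₁).
= ln(0.115/3.81)/(0.115−3.81) = ln(0.03018)/-3.695 = -3.500/-3.695 = 0.947 min.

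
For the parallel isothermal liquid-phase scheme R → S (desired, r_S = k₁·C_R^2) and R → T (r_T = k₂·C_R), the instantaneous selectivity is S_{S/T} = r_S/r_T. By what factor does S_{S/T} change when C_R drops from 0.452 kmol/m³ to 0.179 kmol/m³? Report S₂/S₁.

S_{S/T} = (k₁/k₂)·C_R, so S₂/S₁ = (C_{R,2}/C_{R,1}).
= 0.179/0.452 = 0.396.

0.396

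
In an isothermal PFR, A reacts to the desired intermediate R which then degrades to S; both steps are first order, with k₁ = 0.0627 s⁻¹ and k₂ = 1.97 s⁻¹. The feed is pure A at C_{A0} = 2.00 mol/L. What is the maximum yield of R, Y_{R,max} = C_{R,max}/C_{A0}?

At the optimum, C_{R,max}/C_{A0} = (k₁/k₂)^[k₂/(k₂−k₁)].
= (0.0627/1.97)^(1.97/(1.97−0.0627)) = (0.03183)^(1.033) = 0.02842.

0.0284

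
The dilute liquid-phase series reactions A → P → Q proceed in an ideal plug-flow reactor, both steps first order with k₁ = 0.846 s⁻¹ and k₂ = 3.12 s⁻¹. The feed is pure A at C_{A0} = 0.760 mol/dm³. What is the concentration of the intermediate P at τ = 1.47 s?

0.0786 mol/dm³

For first-order series with pure A initially, C_P(τ) = k₁C_{A0}/(k₂−k₁)·(e^(−k₁τ) − e^(−k₂τ)).
e^(−k₁τ) = e^(−0.846×1.47) = e^(−1.244) = 0.2883; e^(−k₂τ) = e^(−4.586) = 0.01019.
C_P = 0.846×0.760/(3.12−0.846) × (0.2883−0.01019) = 0.2827×0.2781 = 0.07864 mol/dm³.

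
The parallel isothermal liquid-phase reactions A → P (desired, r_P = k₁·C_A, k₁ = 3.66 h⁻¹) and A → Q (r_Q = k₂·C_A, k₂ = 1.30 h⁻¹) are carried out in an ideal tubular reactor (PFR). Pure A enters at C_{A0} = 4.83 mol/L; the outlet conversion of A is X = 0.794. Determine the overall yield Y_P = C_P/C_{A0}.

C_A = C_{A0}(1−X) = 0.9950 mol/L.
Both paths are first order in A, so the instantaneous fraction to P is constant: dC_P/d(−C_A) = k₁/(k₁+k₂) = 0.7379.
C_P = 0.7379·(C_{A0}−C_A) = 0.7379×3.835 = 2.83 mol/L.
Y_P = C_P/C_{A0} = 2.830/4.83 = 0.586.

0.586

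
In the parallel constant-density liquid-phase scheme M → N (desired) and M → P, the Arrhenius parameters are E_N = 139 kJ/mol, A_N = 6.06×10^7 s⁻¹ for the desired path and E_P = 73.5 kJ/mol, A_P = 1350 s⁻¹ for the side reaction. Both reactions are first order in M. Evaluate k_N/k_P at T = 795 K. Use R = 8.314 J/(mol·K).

With equal orders, S_{N/P} = k_N/k_P = (A_N/A_P)·exp[(E_P−E_N)/(RT)].
(E_P−E_N)/(RT) = (73.5−139)×10³/(8.314×795) = -65500/6610 = -9.910.
k_N/k_P = (6.06×10^7/1350)·exp(-9.910) = 44889 × 4.969×10^-5 = 2.23.

2.23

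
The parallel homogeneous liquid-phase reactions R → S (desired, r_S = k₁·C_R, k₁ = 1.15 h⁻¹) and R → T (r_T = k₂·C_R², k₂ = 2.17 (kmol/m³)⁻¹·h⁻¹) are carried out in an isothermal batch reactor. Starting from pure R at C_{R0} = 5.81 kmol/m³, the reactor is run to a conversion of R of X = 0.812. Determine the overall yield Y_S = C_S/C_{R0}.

C_R = C_{R0}(1−X) = 1.092 kmol/m³.
Along a PFR/batch, dC_S/dC_R = −r_S/(r_S+r_T) = −k₁/(k₁+k₂·C_R).
Integrating from C_{R0} to C_R: C_S = (1.15/2.17)·ln[(1.15+2.17·5.81)/(1.15+2.17·1.09)] = 0.5300·ln(13.76/3.520) = 0.7224 kmol/m³.
Y_S = C_S/C_{R0} = 0.7224/5.81 = 0.124.

0.124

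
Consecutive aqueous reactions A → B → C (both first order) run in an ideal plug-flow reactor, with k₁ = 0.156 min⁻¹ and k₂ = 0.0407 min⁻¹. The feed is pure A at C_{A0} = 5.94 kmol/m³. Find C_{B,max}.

At the optimum, C_{B,max}/C_{A0} = (k₁/k₂)^[k₂/(k₂−k₁)].
= (0.156/0.0407)^(0.0407/(0.0407−0.156)) = (3.833)^(-0.3530) = 0.6223.
C_{B,max} = 0.6223×5.94 = 3.70 kmol/m³.

3.70 kmol/m³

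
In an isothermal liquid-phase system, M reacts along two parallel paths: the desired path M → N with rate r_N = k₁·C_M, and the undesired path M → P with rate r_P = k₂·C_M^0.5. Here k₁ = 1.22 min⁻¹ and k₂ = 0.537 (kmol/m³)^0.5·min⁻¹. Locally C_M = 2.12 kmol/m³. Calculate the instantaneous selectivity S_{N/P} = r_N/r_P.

S_{N/P} = r_N/r_P = (k₁·C_M)/(k₂·C_M^0.5) = (k₁/k₂)·C_M^0.5.
= (1.22×2.120) / (0.537×2.120^0.5) = 2.586/0.7819 = 3.31.

3.31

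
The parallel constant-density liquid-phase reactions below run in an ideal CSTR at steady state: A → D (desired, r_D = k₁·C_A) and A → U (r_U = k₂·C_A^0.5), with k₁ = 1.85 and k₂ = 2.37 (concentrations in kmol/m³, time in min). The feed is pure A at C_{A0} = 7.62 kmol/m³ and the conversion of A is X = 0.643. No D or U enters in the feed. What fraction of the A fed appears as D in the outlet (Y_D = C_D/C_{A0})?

0.362

Exit C_A = C_{A0}(1−X) = 7.62×0.357 = 2.720 kmol/m³.
In a CSTR the entire volume is at exit conditions, so r_D = 1.85×2.720 = 5.033 and r_U = 2.37×2.720^0.5 = 3.909.
Fraction of consumed A going to D: r_D/(r_D+r_U) = 0.5628.
C_D = 0.5628·C_{A0}·X = 0.5628×7.62×0.643 = 2.76 kmol/m³; Y_D = C_D/C_{A0} = 0.362.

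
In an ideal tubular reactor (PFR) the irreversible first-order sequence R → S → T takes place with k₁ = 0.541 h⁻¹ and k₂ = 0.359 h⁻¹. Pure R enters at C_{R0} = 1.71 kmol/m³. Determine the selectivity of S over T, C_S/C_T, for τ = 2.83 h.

For first-order series with pure R initially, C_S(τ) = k₁C_{R0}/(k₂−k₁)·(e^(−k₁τ) − e^(−k₂τ)).
e^(−k₁τ) = e^(−0.541×2.83) = e^(−1.531) = 0.2163; e^(−k₂τ) = e^(−1.016) = 0.3621.
C_S = 0.541×1.71/(0.359−0.541) × (0.2163−0.3621) = (-5.083)×(-0.1457) = 0.7408 kmol/m³.
C_R = C_{R0}e^(−k₁τ) = 0.3699 kmol/m³, so C_T = C_{R0}−C_R−C_S = 0.5993 kmol/m³; C_S/C_T = 1.24.

1.24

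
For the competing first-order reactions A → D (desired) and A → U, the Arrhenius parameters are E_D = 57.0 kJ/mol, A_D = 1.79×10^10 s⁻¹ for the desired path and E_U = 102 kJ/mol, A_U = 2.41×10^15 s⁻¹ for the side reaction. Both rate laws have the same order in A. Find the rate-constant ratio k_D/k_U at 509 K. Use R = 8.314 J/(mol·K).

0.308

k_D/k_U = (A_D/A_U)·exp[−(E_D−E_U)/(RT)] = (A_D/A_U)·exp[(E_U−E_D)/(RT)].
(E_U−E_D)/(RT) = (102−57.0)×10³/(8.314×509) = 45000/4232 = 10.63.
k_D/k_U = (1.79×10^10/2.41×10^15)·exp(10.63) = 7.427×10^-6 × 41511 = 0.308.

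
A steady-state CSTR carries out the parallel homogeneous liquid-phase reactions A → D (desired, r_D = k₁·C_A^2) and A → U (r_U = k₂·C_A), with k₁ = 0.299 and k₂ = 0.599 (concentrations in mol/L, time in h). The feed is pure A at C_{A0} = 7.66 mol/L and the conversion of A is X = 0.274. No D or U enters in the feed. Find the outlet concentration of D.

1.54 mol/L

Exit C_A = C_{A0}(1−X) = 7.66×0.726 = 5.561 mol/L.
A CSTR operates uniformly at the exit composition, giving r_D = 9.247 and r_U = 3.331 (each k·C_A^n at C_A = 5.561).
Fraction of consumed A going to D: r_D/(r_D+r_U) = 0.7352.
C_D = 0.7352·C_{A0}·X = 0.7352×7.66×0.274 = 1.54 mol/L.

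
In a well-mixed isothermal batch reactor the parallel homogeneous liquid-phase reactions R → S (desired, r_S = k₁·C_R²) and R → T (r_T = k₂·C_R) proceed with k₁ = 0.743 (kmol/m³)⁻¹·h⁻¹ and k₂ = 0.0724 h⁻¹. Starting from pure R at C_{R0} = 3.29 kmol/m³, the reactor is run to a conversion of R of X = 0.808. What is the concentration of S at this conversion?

2.51 kmol/m³

C_R = C_{R0}(1−X) = 0.6317 kmol/m³.
Along a PFR/batch, dC_T/dC_R = −r_T/(r_S+r_T) = −k₂/(k₂+k₁·C_R).
Integrating from C_{R0} to C_R: C_T = (0.0724/0.743)·ln[(0.0724+0.743·3.29)/(0.0724+0.743·0.632)] = 0.09744·ln(2.517/0.5417) = 0.1497 kmol/m³.
Then C_S = (C_{R0}−C_R) − C_T = 2.658 − 0.1497 = 2.509 kmol/m³.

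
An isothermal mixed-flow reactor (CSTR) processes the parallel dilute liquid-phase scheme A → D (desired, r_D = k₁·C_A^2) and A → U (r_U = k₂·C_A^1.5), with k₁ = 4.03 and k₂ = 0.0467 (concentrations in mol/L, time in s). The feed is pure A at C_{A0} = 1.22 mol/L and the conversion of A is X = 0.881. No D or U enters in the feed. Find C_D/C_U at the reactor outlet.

Exit C_A = C_{A0}(1−X) = 1.22×0.119 = 0.1452 mol/L.
A CSTR operates uniformly at the exit composition, giving r_D = 0.08494 and r_U = 0.002583 (each k·C_A^n at C_A = 0.1452).
Overall selectivity = C_D/C_U = r_Dτ/(r_Uτ) = r_D/r_U = 32.9.

32.9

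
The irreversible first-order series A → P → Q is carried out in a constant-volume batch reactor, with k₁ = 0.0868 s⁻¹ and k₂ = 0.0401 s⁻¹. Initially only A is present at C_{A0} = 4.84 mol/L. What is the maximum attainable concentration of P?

2.49 mol/L

At the optimum, C_{P,max}/C_{A0} = (k₁/k₂)^[k₂/(k₂−k₁)].
= (0.0868/0.0401)^(0.0401/(0.0401−0.0868)) = (2.165)^(-0.8587) = 0.5153.
C_{P,max} = 0.5153×4.84 = 2.49 mol/L.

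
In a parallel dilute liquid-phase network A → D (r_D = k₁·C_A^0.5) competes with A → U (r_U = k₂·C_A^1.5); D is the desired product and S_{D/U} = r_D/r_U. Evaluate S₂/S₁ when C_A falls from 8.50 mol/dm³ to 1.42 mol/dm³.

S_{D/U} = (k₁/k₂)·C_A⁻¹, so S₂/S₁ = (C_{A,2}/C_{A,1})⁻¹.
= 8.50/1.42 = 5.99.

5.99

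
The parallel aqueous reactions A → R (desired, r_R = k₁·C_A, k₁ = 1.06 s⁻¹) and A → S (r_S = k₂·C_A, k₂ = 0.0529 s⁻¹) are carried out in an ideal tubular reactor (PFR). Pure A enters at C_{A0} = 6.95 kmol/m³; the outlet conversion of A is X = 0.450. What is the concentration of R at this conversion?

C_A = C_{A0}(1−X) = 3.823 kmol/m³.
Both paths are first order in A, so the instantaneous fraction to R is constant: dC_R/d(−C_A) = k₁/(k₁+k₂) = 0.9525.
C_R = 0.9525·(C_{A0}−C_A) = 0.9525×3.127 = 2.98 kmol/m³.

2.98 kmol/m³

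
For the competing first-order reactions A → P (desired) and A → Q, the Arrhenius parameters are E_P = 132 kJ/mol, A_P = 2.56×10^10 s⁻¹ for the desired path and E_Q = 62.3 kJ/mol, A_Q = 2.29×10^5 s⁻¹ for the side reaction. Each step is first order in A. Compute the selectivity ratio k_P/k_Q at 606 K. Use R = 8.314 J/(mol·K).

k_P/k_Q = (A_P/A_Q)·exp[−(E_P−E_Q)/(RT)] = (A_P/A_Q)·exp[(E_Q−E_P)/(RT)].
(E_Q−E_P)/(RT) = (62.3−132)×10³/(8.314×606) = -69700/5038 = -13.83.
k_P/k_Q = (2.56×10^10/2.29×10^5)·exp(-13.83) = 1.118×10^5 × 9.816×10^-7 = 0.110.

0.110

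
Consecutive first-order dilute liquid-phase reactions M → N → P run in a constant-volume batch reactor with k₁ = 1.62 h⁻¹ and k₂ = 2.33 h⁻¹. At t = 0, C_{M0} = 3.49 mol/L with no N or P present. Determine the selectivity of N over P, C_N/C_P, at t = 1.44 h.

0.186

For first-order series with pure M initially, C_N(t) = k₁C_{M0}/(k₂−k₁)·(e^(−k₁t) − e^(−k₂t)).
e^(−k₁t) = e^(−1.62×1.44) = e^(−2.333) = 0.09702; e^(−k₂t) = e^(−3.355) = 0.03490.
C_N = 1.62×3.49/(2.33−1.62) × (0.09702−0.03490) = 7.963×0.06212 = 0.4947 mol/L.
C_M = C_{M0}e^(−k₁t) = 0.3386 mol/L, so C_P = C_{M0}−C_M−C_N = 2.657 mol/L; C_N/C_P = 0.186.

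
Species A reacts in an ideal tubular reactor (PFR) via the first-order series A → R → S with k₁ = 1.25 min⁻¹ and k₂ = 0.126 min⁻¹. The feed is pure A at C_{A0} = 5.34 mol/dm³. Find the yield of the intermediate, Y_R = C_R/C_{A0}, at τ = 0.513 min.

0.457

The intermediate concentration in a first-order A→B→C sequence is C_R = k₁C_{A0}(e^(−k₁τ) − e^(−k₂τ))/(k₂−k₁).
e^(−k₁τ) = e^(−1.25×0.513) = e^(−0.6412) = 0.5266; e^(−k₂τ) = e^(−0.06464) = 0.9374.
C_R = 1.25×5.34/(0.126−1.25) × (0.5266−0.9374) = (-5.939)×(-0.4108) = 2.439 mol/dm³.
Y_R = C_R/C_{A0} = 2.439/5.34 = 0.457.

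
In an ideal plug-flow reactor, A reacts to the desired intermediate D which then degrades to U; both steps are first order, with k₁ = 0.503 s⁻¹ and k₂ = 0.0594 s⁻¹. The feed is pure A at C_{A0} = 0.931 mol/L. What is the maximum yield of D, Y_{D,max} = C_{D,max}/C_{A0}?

For a first-order series the maximum intermediate yield is C_{D,max}/C_{A0} = (k₁/k₂)^[k₂/(k₂−k₁)].
= (0.503/0.0594)^(0.0594/(0.0594−0.503)) = (8.468)^(-0.1339) = 0.7512.

0.751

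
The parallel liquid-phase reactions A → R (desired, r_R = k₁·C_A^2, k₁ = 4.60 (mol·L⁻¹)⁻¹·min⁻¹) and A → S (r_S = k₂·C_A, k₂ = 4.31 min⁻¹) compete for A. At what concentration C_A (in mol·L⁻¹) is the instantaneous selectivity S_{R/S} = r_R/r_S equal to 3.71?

3.48 mol·L⁻¹

S_{R/S} = (k₁/k₂)·C_A ⇒ C_A = S·k₂/k₁.
= 3.71×4.31/4.60 = 3.48 mol·L⁻¹.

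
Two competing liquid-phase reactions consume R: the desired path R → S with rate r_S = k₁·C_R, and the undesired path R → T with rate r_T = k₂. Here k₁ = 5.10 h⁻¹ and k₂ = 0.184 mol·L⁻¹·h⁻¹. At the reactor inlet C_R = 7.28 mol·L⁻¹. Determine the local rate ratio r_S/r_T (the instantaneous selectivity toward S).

202

S_{S/T} = r_S/r_T = (k₁·C_R)/(k₂) = (k₁/k₂)·C_R.
= (5.10×7.280) / (0.184) = 37.13/0.1840 = 202.
Since the desired path is higher order in R, keeping C_R high (PFR or concentrated feed) favours S.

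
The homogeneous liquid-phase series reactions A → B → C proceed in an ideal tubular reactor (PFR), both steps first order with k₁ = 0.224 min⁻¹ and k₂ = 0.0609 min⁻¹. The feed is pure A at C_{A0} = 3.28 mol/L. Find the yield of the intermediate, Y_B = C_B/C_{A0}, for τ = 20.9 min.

0.372

The intermediate concentration in a first-order A→B→C sequence is C_B = k₁C_{A0}(e^(−k₁τ) − e^(−k₂τ))/(k₂−k₁).
e^(−k₁τ) = e^(−0.224×20.9) = e^(−4.682) = 0.009264; e^(−k₂τ) = e^(−1.273) = 0.2800.
C_B = 0.224×3.28/(0.0609−0.224) × (0.009264−0.2800) = (-4.505)×(-0.2708) = 1.220 mol/L.
Y_B = C_B/C_{A0} = 1.220/3.28 = 0.372.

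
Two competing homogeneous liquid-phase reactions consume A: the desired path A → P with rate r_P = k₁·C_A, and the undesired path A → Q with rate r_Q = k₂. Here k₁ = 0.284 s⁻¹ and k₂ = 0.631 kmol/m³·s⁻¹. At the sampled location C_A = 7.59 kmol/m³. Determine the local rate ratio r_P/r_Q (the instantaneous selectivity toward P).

S_{P/Q} = r_P/r_Q = (k₁·C_A)/(k₂) = (k₁/k₂)·C_A.
= (0.284×7.590) / (0.631) = 2.156/0.6310 = 3.42.

3.42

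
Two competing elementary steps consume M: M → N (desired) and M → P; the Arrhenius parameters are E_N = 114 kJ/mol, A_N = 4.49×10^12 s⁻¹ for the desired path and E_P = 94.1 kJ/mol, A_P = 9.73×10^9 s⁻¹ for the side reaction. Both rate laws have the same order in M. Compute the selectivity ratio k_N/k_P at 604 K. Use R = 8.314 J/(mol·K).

8.77

Since both paths have the same order in M, the concentration cancels and S_{N/P} = k_N/k_P = (A_N/A_P)·exp[(E_P−E_N)/(RT)].
(E_P−E_N)/(RT) = (94.1−114)×10³/(8.314×604) = -19900/5022 = -3.963.
k_N/k_P = (4.49×10^12/9.73×10^9)·exp(-3.963) = 461.5 × 0.01901 = 8.77.
Since E_N > E_P, raising the temperature improves selectivity toward N.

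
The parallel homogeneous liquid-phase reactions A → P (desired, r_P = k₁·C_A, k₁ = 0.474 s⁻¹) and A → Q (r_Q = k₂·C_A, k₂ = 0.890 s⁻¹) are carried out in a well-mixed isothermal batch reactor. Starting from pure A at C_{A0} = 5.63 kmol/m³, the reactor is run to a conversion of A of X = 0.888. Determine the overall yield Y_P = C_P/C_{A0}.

C_A = C_{A0}(1−X) = 0.6306 kmol/m³.
Both paths are first order in A, so the instantaneous fraction to P is constant: dC_P/d(−C_A) = k₁/(k₁+k₂) = 0.3475.
C_P = 0.3475·(C_{A0}−C_A) = 0.3475×4.999 = 1.74 kmol/m³.
Y_P = C_P/C_{A0} = 1.737/5.63 = 0.309.

0.309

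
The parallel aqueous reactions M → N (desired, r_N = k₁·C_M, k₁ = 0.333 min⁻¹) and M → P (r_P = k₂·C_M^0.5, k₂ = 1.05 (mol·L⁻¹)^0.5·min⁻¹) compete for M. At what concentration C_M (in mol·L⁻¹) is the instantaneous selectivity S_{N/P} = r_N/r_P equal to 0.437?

S_{N/P} = (k₁/k₂)·C_M^0.5 ⇒ C_M = (S·k₂/k₁)^(2).
= (0.437×1.05/0.333)^(2) = (1.378)^(2) = 1.90 mol·L⁻¹.

1.90 mol·L⁻¹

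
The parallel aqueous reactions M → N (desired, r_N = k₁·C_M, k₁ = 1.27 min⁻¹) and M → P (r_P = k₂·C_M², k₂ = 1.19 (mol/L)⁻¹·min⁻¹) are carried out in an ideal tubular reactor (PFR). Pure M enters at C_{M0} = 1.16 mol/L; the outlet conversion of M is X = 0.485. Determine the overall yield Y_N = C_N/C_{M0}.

C_M = C_{M0}(1−X) = 0.5974 mol/L.
Along a PFR/batch, dC_N/dC_M = −r_N/(r_N+r_P) = −k₁/(k₁+k₂·C_M).
Integrating from C_{M0} to C_M: C_N = (1.27/1.19)·ln[(1.27+1.19·1.16)/(1.27+1.19·0.597)] = 1.067·ln(2.650/1.981) = 0.3107 mol/L.
Y_N = C_N/C_{M0} = 0.3107/1.16 = 0.268.

0.268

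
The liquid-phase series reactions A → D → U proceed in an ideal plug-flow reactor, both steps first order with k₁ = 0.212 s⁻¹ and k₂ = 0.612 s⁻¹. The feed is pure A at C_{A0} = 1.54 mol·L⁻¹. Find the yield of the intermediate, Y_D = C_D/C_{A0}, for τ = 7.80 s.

0.0969

Solving the coupled first-order balances gives C_D(τ) = [k₁/(k₂−k₁)]·C_{A0}·(e^(−k₁τ) − e^(−k₂τ)).
e^(−k₁τ) = e^(−0.212×7.80) = e^(−1.654) = 0.1914; e^(−k₂τ) = e^(−4.774) = 0.008450.
C_D = 0.212×1.54/(0.612−0.212) × (0.1914−0.008450) = 0.8162×0.1829 = 0.1493 mol·L⁻¹.
Y_D = C_D/C_{A0} = 0.1493/1.54 = 0.0969.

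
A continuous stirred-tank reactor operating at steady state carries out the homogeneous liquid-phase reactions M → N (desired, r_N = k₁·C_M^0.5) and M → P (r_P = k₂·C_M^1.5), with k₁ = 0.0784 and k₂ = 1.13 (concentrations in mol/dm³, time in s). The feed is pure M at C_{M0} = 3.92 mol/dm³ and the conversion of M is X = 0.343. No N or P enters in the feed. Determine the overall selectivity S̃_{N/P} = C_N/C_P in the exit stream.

0.0269

Exit C_M = C_{M0}(1−X) = 3.92×0.657 = 2.575 mol/dm³.
In a CSTR the entire volume is at exit conditions, so r_N = 0.0784×2.575^0.5 = 0.1258 and r_P = 1.13×2.575^1.5 = 4.670.
Overall selectivity = C_N/C_P = r_Nτ/(r_Pτ) = r_N/r_P = 0.0269.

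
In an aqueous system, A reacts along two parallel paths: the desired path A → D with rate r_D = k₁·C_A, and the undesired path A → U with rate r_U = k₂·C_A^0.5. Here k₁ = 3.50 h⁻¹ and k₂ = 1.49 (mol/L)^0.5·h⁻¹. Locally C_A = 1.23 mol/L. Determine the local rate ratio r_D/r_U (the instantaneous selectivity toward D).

2.61

S_{D/U} = r_D/r_U = (k₁·C_A)/(k₂·C_A^0.5) = (k₁/k₂)·C_A^0.5.
= (3.50×1.230) / (1.49×1.230^0.5) = 4.305/1.652 = 2.61.
Since the desired path is higher order in A, keeping C_A high (PFR or concentrated feed) favours D.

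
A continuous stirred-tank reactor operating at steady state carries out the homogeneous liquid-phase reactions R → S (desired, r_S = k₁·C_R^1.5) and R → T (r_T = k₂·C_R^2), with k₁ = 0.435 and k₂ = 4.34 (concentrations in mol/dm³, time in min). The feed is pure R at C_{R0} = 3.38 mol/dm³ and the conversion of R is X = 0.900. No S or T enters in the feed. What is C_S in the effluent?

0.447 mol/dm³

Exit C_R = C_{R0}(1−X) = 3.38×0.100 = 0.3380 mol/dm³.
A CSTR operates uniformly at the exit composition, giving r_S = 0.08548 and r_T = 0.4958 (each k·C_R^n at C_R = 0.3380).
Fraction of consumed R going to S: r_S/(r_S+r_T) = 0.1470.
C_S = 0.1470·C_{R0}·X = 0.1470×3.38×0.900 = 0.447 mol/dm³.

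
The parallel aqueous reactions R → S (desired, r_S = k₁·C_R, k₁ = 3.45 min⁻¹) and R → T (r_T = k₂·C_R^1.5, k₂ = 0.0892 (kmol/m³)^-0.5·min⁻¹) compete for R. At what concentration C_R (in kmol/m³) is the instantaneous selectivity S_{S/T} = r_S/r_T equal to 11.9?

S_{S/T} = (k₁/k₂)·C_R^-0.5 ⇒ C_R = (S·k₂/k₁)^(-2).
= (11.9×0.0892/3.45)^(-2) = (0.3077)^(-2) = 10.6 kmol/m³.

10.6 kmol/m³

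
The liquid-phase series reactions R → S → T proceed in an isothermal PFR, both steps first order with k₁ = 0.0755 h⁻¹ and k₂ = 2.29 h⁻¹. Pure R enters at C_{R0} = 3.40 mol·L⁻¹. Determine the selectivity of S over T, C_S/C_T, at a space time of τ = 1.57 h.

0.356

Solving the coupled first-order balances gives C_S(τ) = [k₁/(k₂−k₁)]·C_{R0}·(e^(−k₁τ) − e^(−k₂τ)).
e^(−k₁τ) = e^(−0.0755×1.57) = e^(−0.1185) = 0.8882; e^(−k₂τ) = e^(−3.595) = 0.02745.
C_S = 0.0755×3.40/(2.29−0.0755) × (0.8882−0.02745) = 0.1159×0.8608 = 0.09978 mol·L⁻¹.
C_R = C_{R0}e^(−k₁τ) = 3.020 mol·L⁻¹, so C_T = C_{R0}−C_R−C_S = 0.2803 mol·L⁻¹; C_S/C_T = 0.356.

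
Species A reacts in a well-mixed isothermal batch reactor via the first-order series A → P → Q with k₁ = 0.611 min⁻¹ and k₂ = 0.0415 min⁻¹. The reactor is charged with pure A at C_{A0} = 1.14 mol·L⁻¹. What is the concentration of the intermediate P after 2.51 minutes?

The intermediate concentration in a first-order A→B→C sequence is C_P = k₁C_{A0}(e^(−k₁t) − e^(−k₂t))/(k₂−k₁).
e^(−k₁t) = e^(−0.611×2.51) = e^(−1.534) = 0.2158; e^(−k₂t) = e^(−0.1042) = 0.9011.
C_P = 0.611×1.14/(0.0415−0.611) × (0.2158−0.9011) = (-1.223)×(-0.6853) = 0.8382 mol·L⁻¹.

0.838 mol·L⁻¹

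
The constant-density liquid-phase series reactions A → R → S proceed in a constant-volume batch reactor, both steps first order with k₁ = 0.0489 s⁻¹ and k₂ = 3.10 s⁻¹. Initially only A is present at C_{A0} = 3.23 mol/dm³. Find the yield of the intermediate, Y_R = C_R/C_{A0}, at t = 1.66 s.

The intermediate concentration in a first-order A→B→C sequence is C_R = k₁C_{A0}(e^(−k₁t) − e^(−k₂t))/(k₂−k₁).
e^(−k₁t) = e^(−0.0489×1.66) = e^(−0.08117) = 0.9220; e^(−k₂t) = e^(−5.146) = 0.005823.
C_R = 0.0489×3.23/(3.10−0.0489) × (0.9220−0.005823) = 0.05177×0.9162 = 0.04743 mol/dm³.
Y_R = C_R/C_{A0} = 0.04743/3.23 = 0.0147.

0.0147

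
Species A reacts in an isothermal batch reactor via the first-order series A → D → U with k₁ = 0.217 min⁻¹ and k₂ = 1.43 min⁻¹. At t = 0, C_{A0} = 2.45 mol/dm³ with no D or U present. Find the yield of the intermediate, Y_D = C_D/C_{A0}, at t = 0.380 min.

Solving the coupled first-order balances gives C_D(t) = [k₁/(k₂−k₁)]·C_{A0}·(e^(−k₁t) − e^(−k₂t)).
e^(−k₁t) = e^(−0.217×0.380) = e^(−0.08246) = 0.9208; e^(−k₂t) = e^(−0.5434) = 0.5808.
C_D = 0.217×2.45/(1.43−0.217) × (0.9208−0.5808) = 0.4383×0.3401 = 0.1491 mol/dm³.
Y_D = C_D/C_{A0} = 0.1491/2.45 = 0.0608.

0.0608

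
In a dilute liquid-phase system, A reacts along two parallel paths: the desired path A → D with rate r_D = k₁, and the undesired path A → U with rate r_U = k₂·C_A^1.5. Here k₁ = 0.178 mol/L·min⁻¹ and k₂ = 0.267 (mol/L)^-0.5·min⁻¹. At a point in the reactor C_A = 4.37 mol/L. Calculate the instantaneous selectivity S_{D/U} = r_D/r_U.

0.0730

S_{D/U} = r_D/r_U = (k₁)/(k₂·C_A^1.5) = (k₁/k₂)·C_A^-1.5.
= (0.178) / (0.267×4.370^1.5) = 0.1780/2.439 = 0.0730.
The undesired path is higher order in A, so low C_A (CSTR or dilute feed) favours D.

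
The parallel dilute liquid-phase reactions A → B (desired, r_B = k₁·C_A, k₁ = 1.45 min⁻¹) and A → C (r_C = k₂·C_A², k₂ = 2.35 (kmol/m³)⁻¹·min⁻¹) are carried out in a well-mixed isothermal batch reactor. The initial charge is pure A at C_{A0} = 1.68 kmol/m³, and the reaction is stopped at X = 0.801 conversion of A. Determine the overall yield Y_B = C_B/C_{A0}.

0.324

C_A = C_{A0}(1−X) = 0.3343 kmol/m³.
Along a PFR/batch, dC_B/dC_A = −r_B/(r_B+r_C) = −k₁/(k₁+k₂·C_A).
Integrating from C_{A0} to C_A: C_B = (1.45/2.35)·ln[(1.45+2.35·1.68)/(1.45+2.35·0.334)] = 0.6170·ln(5.398/2.236) = 0.5439 kmol/m³.
Y_B = C_B/C_{A0} = 0.5439/1.68 = 0.324.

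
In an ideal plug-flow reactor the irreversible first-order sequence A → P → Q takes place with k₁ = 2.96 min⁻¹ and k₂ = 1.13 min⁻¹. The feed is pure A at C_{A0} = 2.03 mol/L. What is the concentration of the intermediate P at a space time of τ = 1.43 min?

0.605 mol/L

For first-order series with pure A initially, C_P(τ) = k₁C_{A0}/(k₂−k₁)·(e^(−k₁τ) − e^(−k₂τ)).
e^(−k₁τ) = e^(−2.96×1.43) = e^(−4.233) = 0.01451; e^(−k₂τ) = e^(−1.616) = 0.1987.
C_P = 2.96×2.03/(1.13−2.96) × (0.01451−0.1987) = (-3.283)×(-0.1842) = 0.6048 mol/L.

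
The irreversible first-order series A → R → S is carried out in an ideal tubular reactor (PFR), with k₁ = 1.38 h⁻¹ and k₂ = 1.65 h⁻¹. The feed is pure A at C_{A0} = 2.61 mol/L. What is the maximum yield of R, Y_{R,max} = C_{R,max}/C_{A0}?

Evaluating C_R at τ_opt = ln(k₂/k₁)/(k₂−k₁) gives C_{R,max}/C_{A0} = (k₁/k₂)^[k₂/(k₂−k₁)].
= (1.38/1.65)^(1.65/(1.65−1.38)) = (0.8364)^(6.111) = 0.3355.

0.336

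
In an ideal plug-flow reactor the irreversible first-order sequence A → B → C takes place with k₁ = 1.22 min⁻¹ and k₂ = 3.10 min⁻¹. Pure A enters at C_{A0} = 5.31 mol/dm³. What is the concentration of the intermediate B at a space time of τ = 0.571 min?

For first-order series with pure A initially, C_B(τ) = k₁C_{A0}/(k₂−k₁)·(e^(−k₁τ) − e^(−k₂τ)).
e^(−k₁τ) = e^(−1.22×0.571) = e^(−0.6966) = 0.4983; e^(−k₂τ) = e^(−1.770) = 0.1703.
C_B = 1.22×5.31/(3.10−1.22) × (0.4983−0.1703) = 3.446×0.3280 = 1.130 mol/dm³.

1.13 mol/dm³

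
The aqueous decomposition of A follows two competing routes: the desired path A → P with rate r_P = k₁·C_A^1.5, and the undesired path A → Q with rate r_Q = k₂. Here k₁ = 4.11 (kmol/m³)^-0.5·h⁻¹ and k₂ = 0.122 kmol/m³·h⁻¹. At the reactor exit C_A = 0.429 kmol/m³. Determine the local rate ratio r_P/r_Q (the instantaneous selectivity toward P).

9.47

S_{P/Q} = r_P/r_Q = (k₁·C_A^1.5)/(k₂) = (k₁/k₂)·C_A^1.5.
= (4.11×0.4290^1.5) / (0.122) = 1.155/0.1220 = 9.47.
Since the desired path is higher order in A, keeping C_A high (PFR or concentrated feed) favours P.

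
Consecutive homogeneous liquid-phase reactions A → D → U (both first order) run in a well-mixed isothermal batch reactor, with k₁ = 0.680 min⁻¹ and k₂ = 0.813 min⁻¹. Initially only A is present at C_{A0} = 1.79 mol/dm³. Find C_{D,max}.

Evaluating C_D at t_opt = ln(k₂/k₁)/(k₂−k₁) gives C_{D,max}/C_{A0} = (k₁/k₂)^[k₂/(k₂−k₁)].
= (0.680/0.813)^(0.813/(0.813−0.680)) = (0.8364)^(6.113) = 0.3356.
C_{D,max} = 0.3356×1.79 = 0.601 mol/dm³.

0.601 mol/dm³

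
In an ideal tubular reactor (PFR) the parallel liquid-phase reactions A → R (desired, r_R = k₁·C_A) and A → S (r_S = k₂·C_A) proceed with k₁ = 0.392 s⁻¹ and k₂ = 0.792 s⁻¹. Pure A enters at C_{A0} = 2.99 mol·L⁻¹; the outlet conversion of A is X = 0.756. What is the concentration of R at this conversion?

0.748 mol·L⁻¹

C_A = C_{A0}(1−X) = 0.7296 mol·L⁻¹.
Both paths are first order in A, so the instantaneous fraction to R is constant: dC_R/d(−C_A) = k₁/(k₁+k₂) = 0.3311.
C_R = 0.3311·(C_{A0}−C_A) = 0.3311×2.260 = 0.748 mol·L⁻¹.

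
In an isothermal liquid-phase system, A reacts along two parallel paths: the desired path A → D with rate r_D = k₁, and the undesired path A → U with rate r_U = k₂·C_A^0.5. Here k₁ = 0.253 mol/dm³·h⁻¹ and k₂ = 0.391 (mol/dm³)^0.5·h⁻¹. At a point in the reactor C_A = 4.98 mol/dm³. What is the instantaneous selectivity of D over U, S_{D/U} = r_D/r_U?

0.290

S_{D/U} = r_D/r_U = (k₁)/(k₂·C_A^0.5) = (k₁/k₂)·C_A^-0.5.
= (0.253) / (0.391×4.980^0.5) = 0.2530/0.8726 = 0.290.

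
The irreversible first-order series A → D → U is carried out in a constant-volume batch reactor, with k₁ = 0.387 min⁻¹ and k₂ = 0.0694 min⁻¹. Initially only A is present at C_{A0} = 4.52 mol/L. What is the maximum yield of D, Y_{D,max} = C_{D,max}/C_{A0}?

Evaluating C_D at t_opt = ln(k₂/k₁)/(k₂−k₁) gives C_{D,max}/C_{A0} = (k₁/k₂)^[k₂/(k₂−k₁)].
= (0.387/0.0694)^(0.0694/(0.0694−0.387)) = (5.576)^(-0.2185) = 0.6869.

0.687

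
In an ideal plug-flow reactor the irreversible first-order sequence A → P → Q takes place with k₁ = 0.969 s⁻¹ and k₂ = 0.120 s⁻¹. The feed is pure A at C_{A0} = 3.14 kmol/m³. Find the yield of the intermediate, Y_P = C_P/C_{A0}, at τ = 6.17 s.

0.541

The intermediate concentration in a first-order A→B→C sequence is C_P = k₁C_{A0}(e^(−k₁τ) − e^(−k₂τ))/(k₂−k₁).
e^(−k₁τ) = e^(−0.969×6.17) = e^(−5.979) = 0.002532; e^(−k₂τ) = e^(−0.7404) = 0.4769.
C_P = 0.969×3.14/(0.120−0.969) × (0.002532−0.4769) = (-3.584)×(-0.4744) = 1.700 kmol/m³.
Y_P = C_P/C_{A0} = 1.700/3.14 = 0.541.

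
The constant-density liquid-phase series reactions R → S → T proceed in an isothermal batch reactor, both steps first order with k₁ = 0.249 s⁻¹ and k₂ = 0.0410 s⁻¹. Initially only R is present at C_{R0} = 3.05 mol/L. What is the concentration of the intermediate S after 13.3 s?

1.98 mol/L

The intermediate concentration in a first-order A→B→C sequence is C_S = k₁C_{R0}(e^(−k₁t) − e^(−k₂t))/(k₂−k₁).
e^(−k₁t) = e^(−0.249×13.3) = e^(−3.312) = 0.03645; e^(−k₂t) = e^(−0.5453) = 0.5797.
C_S = 0.249×3.05/(0.0410−0.249) × (0.03645−0.5797) = (-3.651)×(-0.5432) = 1.983 mol/L.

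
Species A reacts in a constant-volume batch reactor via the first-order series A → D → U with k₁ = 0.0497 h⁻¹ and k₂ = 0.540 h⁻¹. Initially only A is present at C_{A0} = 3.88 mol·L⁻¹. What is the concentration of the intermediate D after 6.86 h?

The intermediate concentration in a first-order A→B→C sequence is C_D = k₁C_{A0}(e^(−k₁t) − e^(−k₂t))/(k₂−k₁).
e^(−k₁t) = e^(−0.0497×6.86) = e^(−0.3409) = 0.7111; e^(−k₂t) = e^(−3.704) = 0.02461.
C_D = 0.0497×3.88/(0.540−0.0497) × (0.7111−0.02461) = 0.3933×0.6865 = 0.2700 mol·L⁻¹.

0.270 mol·L⁻¹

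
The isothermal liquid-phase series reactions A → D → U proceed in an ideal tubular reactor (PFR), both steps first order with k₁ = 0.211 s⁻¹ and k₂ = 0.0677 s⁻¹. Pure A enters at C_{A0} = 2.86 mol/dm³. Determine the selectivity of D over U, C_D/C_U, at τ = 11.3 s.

For first-order series with pure A initially, C_D(τ) = k₁C_{A0}/(k₂−k₁)·(e^(−k₁τ) − e^(−k₂τ)).
e^(−k₁τ) = e^(−0.211×11.3) = e^(−2.384) = 0.09215; e^(−k₂τ) = e^(−0.7650) = 0.4653.
C_D = 0.211×2.86/(0.0677−0.211) × (0.09215−0.4653) = (-4.211)×(-0.3732) = 1.572 mol/dm³.
C_A = C_{A0}e^(−k₁τ) = 0.2636 mol/dm³, so C_U = C_{A0}−C_A−C_D = 1.025 mol/dm³; C_D/C_U = 1.53.

1.53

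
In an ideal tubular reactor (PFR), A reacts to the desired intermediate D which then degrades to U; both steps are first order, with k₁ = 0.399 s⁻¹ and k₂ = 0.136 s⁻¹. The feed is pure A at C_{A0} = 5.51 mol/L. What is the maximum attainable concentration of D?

3.16 mol/L

At the optimum, C_{D,max}/C_{A0} = (k₁/k₂)^[k₂/(k₂−k₁)].
= (0.399/0.136)^(0.136/(0.136−0.399)) = (2.934)^(-0.5171) = 0.5732.
C_{D,max} = 0.5732×5.51 = 3.16 mol/L.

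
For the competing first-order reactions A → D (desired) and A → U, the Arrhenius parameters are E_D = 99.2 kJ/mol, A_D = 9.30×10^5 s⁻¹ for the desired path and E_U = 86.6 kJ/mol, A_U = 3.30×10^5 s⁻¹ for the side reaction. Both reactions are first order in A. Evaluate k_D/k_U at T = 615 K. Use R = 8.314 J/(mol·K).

Since both paths have the same order in A, the concentration cancels and S_{D/U} = k_D/k_U = (A_D/A_U)·exp[(E_U−E_D)/(RT)].
(E_U−E_D)/(RT) = (86.6−99.2)×10³/(8.314×615) = -12600/5113 = -2.464.
k_D/k_U = (9.30×10^5/3.30×10^5)·exp(-2.464) = 2.818 × 0.08507 = 0.240.
Since E_D > E_U, raising the temperature improves selectivity toward D.

0.240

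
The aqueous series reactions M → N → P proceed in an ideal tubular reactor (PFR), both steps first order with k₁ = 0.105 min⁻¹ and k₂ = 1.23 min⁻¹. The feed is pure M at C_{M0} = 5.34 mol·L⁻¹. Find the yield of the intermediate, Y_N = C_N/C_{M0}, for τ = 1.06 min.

0.0582

Solving the coupled first-order balances gives C_N(τ) = [k₁/(k₂−k₁)]·C_{M0}·(e^(−k₁τ) − e^(−k₂τ)).
e^(−k₁τ) = e^(−0.105×1.06) = e^(−0.1113) = 0.8947; e^(−k₂τ) = e^(−1.304) = 0.2715.
C_N = 0.105×5.34/(1.23−0.105) × (0.8947−0.2715) = 0.4984×0.6232 = 0.3106 mol·L⁻¹.
Y_N = C_N/C_{M0} = 0.3106/5.34 = 0.0582.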